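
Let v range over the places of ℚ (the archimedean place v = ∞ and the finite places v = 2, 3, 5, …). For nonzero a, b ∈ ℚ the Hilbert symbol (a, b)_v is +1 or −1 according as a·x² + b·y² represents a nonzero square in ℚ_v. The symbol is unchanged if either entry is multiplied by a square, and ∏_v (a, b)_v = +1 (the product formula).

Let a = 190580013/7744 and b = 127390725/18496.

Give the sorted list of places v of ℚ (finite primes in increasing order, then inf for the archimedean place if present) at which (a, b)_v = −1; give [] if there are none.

Mod squares: a ≡ 12597, b ≡ 62909. Check v ∈ {∞, 2, 3, 5, 7, 11, 13, 17, 19, 41, 43}.
v=3: a=3^3·(≡2), b=3^4·(≡2) mod 3; (2|3)=-1, (2|3)=-1; (−1)^{3·4·1}·(-1)^4·(-1)^3 = -1.
v=41: a=41^2·(≡23), b=41^0·(≡7) mod 41; (23|41)=+1, (7|41)=-1; (−1)^{2·0·20}·(+1)^0·(-1)^2 = +1.
v=43: a=43^0·(≡25), b=43^1·(≡15) mod 43; (25|43)=+1, (15|43)=+1; (−1)^{0·1·21}·(+1)^1·(+1)^0 = +1.
v=5: a=5^0·(≡2), b=5^2·(≡4) mod 5; (2|5)=-1, (4|5)=+1; (−1)^{0·2·2}·(-1)^2·(+1)^0 = +1.
v=7: a=7^0·(≡4), b=7^1·(≡6) mod 7; (4|7)=+1, (6|7)=-1; (−1)^{0·1·3}·(+1)^1·(-1)^0 = +1.
v=13: a=13^1·(≡2), b=13^0·(≡2) mod 13; (2|13)=-1, (2|13)=-1; (−1)^{1·0·6}·(-1)^0·(-1)^1 = -1.
v=∞: 12597 > 0 and 62909 > 0  ⇒  (a,b)_∞ = +1.
v=19: a=19^1·(≡6), b=19^1·(≡4) mod 19; (6|19)=+1, (4|19)=+1; (−1)^{1·1·9}·(+1)^1·(+1)^1 = -1.
v=2: v_2(a)=-6, v_2(b)=-6; units ≡ 5, 5 (mod 8); ε·ε+αω+βω = 0·0+-6·1+-6·1 ≡ 0  ⇒  (a,b)_2 = +1.
v=11: a=11^-2·(≡7), b=11^1·(≡2) mod 11; (7|11)=-1, (2|11)=-1; (−1)^{-2·1·5}·(-1)^1·(-1)^-2 = -1.
v=17: a=17^1·(≡14), b=17^-2·(≡4) mod 17; (14|17)=-1, (4|17)=+1; (−1)^{1·-2·8}·(-1)^-2·(+1)^1 = +1.
|Ram(12597, 62909)| = 4, even; anisotropic at {3, 11, 13, 19}.

[3, 11, 13, 19]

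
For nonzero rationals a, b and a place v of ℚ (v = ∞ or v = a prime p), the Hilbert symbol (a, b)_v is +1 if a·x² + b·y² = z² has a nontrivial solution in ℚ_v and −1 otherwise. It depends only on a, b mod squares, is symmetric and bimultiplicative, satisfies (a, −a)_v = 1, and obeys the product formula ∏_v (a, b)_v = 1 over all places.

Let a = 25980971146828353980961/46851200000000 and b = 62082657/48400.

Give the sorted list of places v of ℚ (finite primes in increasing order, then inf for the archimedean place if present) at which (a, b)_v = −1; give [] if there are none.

[3, 7]

(a, b) ≡ (9282, 17) mod (ℚ^×)²; places V = {2, 3, 5, 7, 11, 13, 17, ∞}.
(a,b)_11: α=-4, u≡1; β=-2, v≡8 (mod 11); (1|11)=+1, (8|11)=-1; sign (−1)^0·+1^-2·-1^-4 = +1.
(a,b)_5: α=-8, u≡3; β=-2, v≡2 (mod 5); (3|5)=-1, (2|5)=-1; sign (−1)^0·-1^-2·-1^-8 = +1.
(a,b)_17: α=3, u≡1; β=1, v≡15 (mod 17); (1|17)=+1, (15|17)=+1; sign (−1)^0·+1^1·+1^3 = +1.
(a,b)_3: α=1, u≡1; β=2, v≡2 (mod 3); (1|3)=+1, (2|3)=-1; sign (−1)^0·+1^2·-1^1 = -1.
(a,b)_2: α=-13, β=-4; u≡1, v≡1 (mod 8); ε(u)ε(v)=0·0, αω(v)=-13·0, βω(u)=-4·0; sum ≡ 0  ⇒  +1.
(a,b)_13: α=5, u≡4; β=2, v≡12 (mod 13); (4|13)=+1, (12|13)=+1; sign (−1)^0·+1^2·+1^5 = +1.
(a,b)_∞: sgn(9282)=+, sgn(17)=+, so +1.
(a,b)_7: α=15, u≡6; β=4, v≡3 (mod 7); (6|7)=-1, (3|7)=-1; sign (−1)^0·-1^4·-1^15 = -1.
Ram(9282, 17) = {3, 7}; no ℚ_3-point on the conic.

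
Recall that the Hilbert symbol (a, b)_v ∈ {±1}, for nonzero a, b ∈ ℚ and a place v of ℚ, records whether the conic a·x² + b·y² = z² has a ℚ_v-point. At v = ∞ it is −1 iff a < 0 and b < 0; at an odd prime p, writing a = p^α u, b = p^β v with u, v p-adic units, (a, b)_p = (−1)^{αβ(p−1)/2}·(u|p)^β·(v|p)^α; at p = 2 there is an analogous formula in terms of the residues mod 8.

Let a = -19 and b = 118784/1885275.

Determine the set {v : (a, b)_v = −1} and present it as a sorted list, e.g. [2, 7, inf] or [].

[19, 29]

(a, b) ≡ (-19, 551) mod (ℚ^×)²; places V = {2, 3, 5, 7, 19, 29, ∞}.
(a,b)_19: α=1, u≡18; β=-1, v≡13 (mod 19); (18|19)=-1, (13|19)=-1; sign (−1)^1·-1^-1·-1^1 = -1.
(a,b)_7: α=0, u≡2; β=-2, v≡5 (mod 7); (2|7)=+1, (5|7)=-1; sign (−1)^0·+1^-2·-1^0 = +1.
(a,b)_2: α=0, β=12; u≡5, v≡7 (mod 8); ε(u)ε(v)=0·1, αω(v)=0·0, βω(u)=12·1; sum ≡ 0  ⇒  +1.
(a,b)_5: α=0, u≡1; β=-2, v≡4 (mod 5); (1|5)=+1, (4|5)=+1; sign (−1)^0·+1^-2·+1^0 = +1.
(a,b)_3: α=0, u≡2; β=-4, v≡2 (mod 3); (2|3)=-1, (2|3)=-1; sign (−1)^0·-1^-4·-1^0 = +1.
(a,b)_29: α=0, u≡10; β=1, v≡15 (mod 29); (10|29)=-1, (15|29)=-1; sign (−1)^0·-1^1·-1^0 = -1.
(a,b)_∞: sgn(-19)=−, sgn(551)=+, so +1.
Ram(-19, 551) = {19, 29}; no ℚ_19-point on the conic.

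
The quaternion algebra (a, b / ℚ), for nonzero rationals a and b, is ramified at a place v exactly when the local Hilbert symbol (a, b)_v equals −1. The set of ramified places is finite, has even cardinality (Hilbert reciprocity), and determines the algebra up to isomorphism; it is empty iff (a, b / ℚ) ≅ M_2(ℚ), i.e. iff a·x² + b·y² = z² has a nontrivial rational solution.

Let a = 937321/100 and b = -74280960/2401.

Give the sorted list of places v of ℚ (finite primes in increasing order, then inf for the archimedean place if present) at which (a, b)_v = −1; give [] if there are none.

Mod squares: a ≡ 19129, b ≡ -2015. Check v ∈ {∞, 2, 3, 5, 7, 11, 13, 31, 37, 47}.
v=5: a=5^-2·(≡4), b=5^1·(≡3) mod 5; (4|5)=+1, (3|5)=-1; (−1)^{-2·1·2}·(+1)^1·(-1)^-2 = +1.
v=31: a=31^0·(≡14), b=31^1·(≡10) mod 31; (14|31)=+1, (10|31)=+1; (−1)^{0·1·15}·(+1)^1·(+1)^0 = +1.
v=3: a=3^0·(≡1), b=3^2·(≡1) mod 3; (1|3)=+1, (1|3)=+1; (−1)^{0·2·1}·(+1)^2·(+1)^0 = +1.
v=47: a=47^1·(≡26), b=47^0·(≡24) mod 47; (26|47)=-1, (24|47)=+1; (−1)^{1·0·23}·(-1)^0·(+1)^1 = +1.
v=11: a=11^1·(≡5), b=11^0·(≡9) mod 11; (5|11)=+1, (9|11)=+1; (−1)^{1·0·5}·(+1)^0·(+1)^1 = +1.
v=37: a=37^1·(≡28), b=37^0·(≡14) mod 37; (28|37)=+1, (14|37)=-1; (−1)^{1·0·18}·(+1)^0·(-1)^1 = -1.
v=7: a=7^2·(≡6), b=7^-4·(≡2) mod 7; (6|7)=-1, (2|7)=+1; (−1)^{2·-4·3}·(-1)^-4·(+1)^2 = +1.
v=2: v_2(a)=-2, v_2(b)=12; units ≡ 1, 1 (mod 8); ε·ε+αω+βω = 0·0+-2·0+12·0 ≡ 0  ⇒  (a,b)_2 = +1.
v=∞: 19129 > 0 and -2015 < 0  ⇒  (a,b)_∞ = +1.
v=13: a=13^0·(≡11), b=13^1·(≡1) mod 13; (11|13)=-1, (1|13)=+1; (−1)^{0·1·6}·(-1)^1·(+1)^0 = -1.
|Ram(19129, -2015)| = 2, even; anisotropic at {13, 37}.

[13, 37]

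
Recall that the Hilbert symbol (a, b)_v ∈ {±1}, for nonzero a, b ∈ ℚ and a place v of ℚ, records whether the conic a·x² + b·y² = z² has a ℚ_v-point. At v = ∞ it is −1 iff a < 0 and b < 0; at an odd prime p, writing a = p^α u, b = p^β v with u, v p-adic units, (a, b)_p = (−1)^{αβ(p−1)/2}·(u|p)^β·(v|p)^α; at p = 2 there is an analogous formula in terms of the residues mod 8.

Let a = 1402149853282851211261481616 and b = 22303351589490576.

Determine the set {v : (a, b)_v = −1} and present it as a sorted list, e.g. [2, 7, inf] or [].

Mod squares: a ≡ 3441, b ≡ 8041. Check v ∈ {∞, 2, 3, 11, 13, 17, 31, 37, 43}.
v=3: a=3^1·(≡1), b=3^2·(≡1) mod 3; (1|3)=+1, (1|3)=+1; (−1)^{1·2·1}·(+1)^2·(+1)^1 = +1.
v=13: a=13^2·(≡1), b=13^0·(≡7) mod 13; (1|13)=+1, (7|13)=-1; (−1)^{2·0·6}·(+1)^0·(-1)^2 = +1.
v=11: a=11^8·(≡9), b=11^5·(≡1) mod 11; (9|11)=+1, (1|11)=+1; (−1)^{8·5·5}·(+1)^5·(+1)^8 = +1.
v=17: a=17^2·(≡7), b=17^1·(≡10) mod 17; (7|17)=-1, (10|17)=-1; (−1)^{2·1·8}·(-1)^1·(-1)^2 = -1.
v=2: v_2(a)=4, v_2(b)=4; units ≡ 1, 1 (mod 8); ε·ε+αω+βω = 0·0+4·0+4·0 ≡ 0  ⇒  (a,b)_2 = +1.
v=37: a=37^3·(≡6), b=37^2·(≡27) mod 37; (6|37)=-1, (27|37)=+1; (−1)^{3·2·18}·(-1)^2·(+1)^3 = +1.
v=31: a=31^3·(≡25), b=31^2·(≡12) mod 31; (25|31)=+1, (12|31)=-1; (−1)^{3·2·15}·(+1)^2·(-1)^3 = -1.
v=43: a=43^2·(≡16), b=43^1·(≡9) mod 43; (16|43)=+1, (9|43)=+1; (−1)^{2·1·21}·(+1)^1·(+1)^2 = +1.
v=∞: 3441 > 0 and 8041 > 0  ⇒  (a,b)_∞ = +1.
|Ram(3441, 8041)| = 2, even; anisotropic at {17, 31}.

[17, 31]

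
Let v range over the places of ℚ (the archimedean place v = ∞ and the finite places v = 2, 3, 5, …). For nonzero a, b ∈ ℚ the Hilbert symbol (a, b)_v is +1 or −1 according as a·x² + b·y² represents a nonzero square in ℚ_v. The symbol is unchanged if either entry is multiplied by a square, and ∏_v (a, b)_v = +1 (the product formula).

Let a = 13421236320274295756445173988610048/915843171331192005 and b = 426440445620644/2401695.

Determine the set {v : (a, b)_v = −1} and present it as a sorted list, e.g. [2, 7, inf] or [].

[5, 19]

Mod squares: a ≡ 2465, b ≡ 102695. Check v ∈ {∞, 2, 3, 5, 7, 11, 13, 17, 19, 23, 29, 47, 53}.
v=23: a=23^2·(≡9), b=23^1·(≡8) mod 23; (9|23)=+1, (8|23)=+1; (−1)^{2·1·11}·(+1)^1·(+1)^2 = +1.
v=3: a=3^-12·(≡2), b=3^-2·(≡2) mod 3; (2|3)=-1, (2|3)=-1; (−1)^{-12·-2·1}·(-1)^-2·(-1)^-12 = +1.
v=17: a=17^3·(≡4), b=17^2·(≡4) mod 17; (4|17)=+1, (4|17)=+1; (−1)^{3·2·8}·(+1)^2·(+1)^3 = +1.
v=∞: 2465 > 0 and 102695 > 0  ⇒  (a,b)_∞ = +1.
v=13: a=13^6·(≡7), b=13^2·(≡2) mod 13; (7|13)=-1, (2|13)=-1; (−1)^{6·2·6}·(-1)^2·(-1)^6 = +1.
v=47: a=47^2·(≡32), b=47^1·(≡30) mod 47; (32|47)=+1, (30|47)=-1; (−1)^{2·1·23}·(+1)^1·(-1)^2 = +1.
v=53: a=53^-4·(≡41), b=53^-2·(≡51) mod 53; (41|53)=-1, (51|53)=-1; (−1)^{-4·-2·26}·(-1)^-2·(-1)^-4 = +1.
v=19: a=19^-2·(≡8), b=19^-1·(≡1) mod 19; (8|19)=-1, (1|19)=+1; (−1)^{-2·-1·9}·(-1)^-1·(+1)^-2 = -1.
v=11: a=11^-2·(≡4), b=11^0·(≡7) mod 11; (4|11)=+1, (7|11)=-1; (−1)^{-2·0·5}·(+1)^0·(-1)^-2 = +1.
v=5: a=5^-1·(≡3), b=5^-1·(≡1) mod 5; (3|5)=-1, (1|5)=+1; (−1)^{-1·-1·2}·(-1)^-1·(+1)^-1 = -1.
v=29: a=29^5·(≡26), b=29^2·(≡13) mod 29; (26|29)=-1, (13|29)=+1; (−1)^{5·2·14}·(-1)^2·(+1)^5 = +1.
v=2: v_2(a)=12, v_2(b)=2; units ≡ 1, 7 (mod 8); ε·ε+αω+βω = 0·1+12·0+2·0 ≡ 0  ⇒  (a,b)_2 = +1.
v=7: a=7^8·(≡2), b=7^4·(≡5) mod 7; (2|7)=+1, (5|7)=-1; (−1)^{8·4·3}·(+1)^4·(-1)^8 = +1.
(2465, 102695 / ℚ) ramifies at {5, 19}: a division algebra.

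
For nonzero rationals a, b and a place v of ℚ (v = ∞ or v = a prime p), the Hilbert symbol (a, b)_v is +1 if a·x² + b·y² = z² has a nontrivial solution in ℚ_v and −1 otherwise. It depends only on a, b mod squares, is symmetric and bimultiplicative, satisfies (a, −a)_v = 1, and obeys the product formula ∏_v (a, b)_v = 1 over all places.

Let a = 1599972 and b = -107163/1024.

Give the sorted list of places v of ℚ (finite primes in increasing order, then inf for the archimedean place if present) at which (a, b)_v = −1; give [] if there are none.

[3, 11, 17, 23]

(a, b) ≡ (399993, -3) mod (ℚ^×)²; places V = {2, 3, 7, 11, 17, 23, 31, ∞}.
(a,b)_3: α=1, u≡2; β=7, v≡2 (mod 3); (2|3)=-1, (2|3)=-1; sign (−1)^1·-1^7·-1^1 = -1.
(a,b)_23: α=1, u≡12; β=0, v≡11 (mod 23); (12|23)=+1, (11|23)=-1; sign (−1)^0·+1^0·-1^1 = -1.
(a,b)_11: α=1, u≡10; β=0, v≡10 (mod 11); (10|11)=-1, (10|11)=-1; sign (−1)^0·-1^0·-1^1 = -1.
(a,b)_7: α=0, u≡3; β=2, v≡2 (mod 7); (3|7)=-1, (2|7)=+1; sign (−1)^0·-1^2·+1^0 = +1.
(a,b)_∞: sgn(399993)=+, sgn(-3)=−, so +1.
(a,b)_31: α=1, u≡28; β=0, v≡4 (mod 31); (28|31)=+1, (4|31)=+1; sign (−1)^0·+1^0·+1^1 = +1.
(a,b)_2: α=2, β=-10; u≡1, v≡5 (mod 8); ε(u)ε(v)=0·0, αω(v)=2·1, βω(u)=-10·0; sum ≡ 0  ⇒  +1.
(a,b)_17: α=1, u≡4; β=0, v≡14 (mod 17); (4|17)=+1, (14|17)=-1; sign (−1)^0·+1^0·-1^1 = -1.
(399993, -3 / ℚ) ramifies at {3, 11, 17, 23}: a division algebra.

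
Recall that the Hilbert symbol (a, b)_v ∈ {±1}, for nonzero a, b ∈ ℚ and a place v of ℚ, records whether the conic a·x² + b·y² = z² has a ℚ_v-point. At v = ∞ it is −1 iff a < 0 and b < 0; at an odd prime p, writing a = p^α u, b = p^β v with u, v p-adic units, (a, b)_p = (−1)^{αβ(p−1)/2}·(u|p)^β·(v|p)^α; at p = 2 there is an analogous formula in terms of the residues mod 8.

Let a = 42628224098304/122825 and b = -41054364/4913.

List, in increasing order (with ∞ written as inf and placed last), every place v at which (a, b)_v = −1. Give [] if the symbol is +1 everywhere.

[13, 17]

(a, b) ≡ (442, -663) mod (ℚ^×)²; places V = {2, 3, 5, 13, 17, 19, ∞}.
(a,b)_19: α=2, u≡5; β=2, v≡13 (mod 19); (5|19)=+1, (13|19)=-1; sign (−1)^0·+1^2·-1^2 = +1.
(a,b)_2: α=13, β=2; u≡5, v≡1 (mod 8); ε(u)ε(v)=0·0, αω(v)=13·0, βω(u)=2·1; sum ≡ 0  ⇒  +1.
(a,b)_5: α=-2, u≡3; β=0, v≡2 (mod 5); (3|5)=-1, (2|5)=-1; sign (−1)^0·-1^0·-1^-2 = +1.
(a,b)_∞: sgn(442)=+, sgn(-663)=−, so +1.
(a,b)_3: α=8, u≡1; β=7, v≡1 (mod 3); (1|3)=+1, (1|3)=+1; sign (−1)^0·+1^7·+1^8 = +1.
(a,b)_13: α=3, u≡11; β=1, v≡3 (mod 13); (11|13)=-1, (3|13)=+1; sign (−1)^0·-1^1·+1^3 = -1.
(a,b)_17: α=-3, u≡4; β=-3, v≡7 (mod 17); (4|17)=+1, (7|17)=-1; sign (−1)^0·+1^-3·-1^-3 = -1.
(442, -663 / ℚ) ramifies at {13, 17}: a division algebra.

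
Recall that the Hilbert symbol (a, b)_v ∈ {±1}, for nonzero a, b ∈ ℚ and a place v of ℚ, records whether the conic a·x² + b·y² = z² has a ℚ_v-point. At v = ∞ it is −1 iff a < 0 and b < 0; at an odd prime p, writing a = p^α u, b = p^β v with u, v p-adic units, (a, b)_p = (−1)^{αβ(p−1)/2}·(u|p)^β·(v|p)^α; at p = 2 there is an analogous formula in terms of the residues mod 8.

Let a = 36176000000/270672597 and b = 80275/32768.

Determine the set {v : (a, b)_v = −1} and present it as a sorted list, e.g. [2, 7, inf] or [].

Mod squares: a ≡ 29393, b ≡ 38. Check v ∈ {∞, 2, 3, 5, 7, 13, 17, 19}.
v=17: a=17^1·(≡14), b=17^0·(≡2) mod 17; (14|17)=-1, (2|17)=+1; (−1)^{1·0·8}·(-1)^0·(+1)^1 = +1.
v=7: a=7^1·(≡5), b=7^0·(≡6) mod 7; (5|7)=-1, (6|7)=-1; (−1)^{1·0·3}·(-1)^0·(-1)^1 = -1.
v=2: v_2(a)=10, v_2(b)=-15; units ≡ 1, 3 (mod 8); ε·ε+αω+βω = 0·1+10·1+-15·0 ≡ 0  ⇒  (a,b)_2 = +1.
v=5: a=5^6·(≡2), b=5^2·(≡2) mod 5; (2|5)=-1, (2|5)=-1; (−1)^{6·2·2}·(-1)^2·(-1)^6 = +1.
v=13: a=13^-5·(≡10), b=13^2·(≡9) mod 13; (10|13)=+1, (9|13)=+1; (−1)^{-5·2·6}·(+1)^2·(+1)^-5 = +1.
v=3: a=3^-6·(≡2), b=3^0·(≡2) mod 3; (2|3)=-1, (2|3)=-1; (−1)^{-6·0·1}·(-1)^0·(-1)^-6 = +1.
v=∞: 29393 > 0 and 38 > 0  ⇒  (a,b)_∞ = +1.
v=19: a=19^1·(≡2), b=19^1·(≡18) mod 19; (2|19)=-1, (18|19)=-1; (−1)^{1·1·9}·(-1)^1·(-1)^1 = -1.
(29393, 38 / ℚ) ramifies at {7, 19}: a division algebra.

[7, 19]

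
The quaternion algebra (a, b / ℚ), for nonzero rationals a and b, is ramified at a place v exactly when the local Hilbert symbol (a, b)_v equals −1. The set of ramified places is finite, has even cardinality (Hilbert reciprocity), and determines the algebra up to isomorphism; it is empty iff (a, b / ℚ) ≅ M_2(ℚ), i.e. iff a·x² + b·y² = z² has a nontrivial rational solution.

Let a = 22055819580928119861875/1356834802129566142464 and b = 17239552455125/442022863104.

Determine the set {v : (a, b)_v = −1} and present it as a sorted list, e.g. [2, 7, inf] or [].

[]

Mod squares: a ≡ 11, b ≡ 5. Check v ∈ {∞, 2, 3, 5, 7, 11, 13, 19, 53}.
v=2: v_2(a)=-12, v_2(b)=-8; units ≡ 3, 5 (mod 8); ε·ε+αω+βω = 1·0+-12·1+-8·1 ≡ 0  ⇒  (a,b)_2 = +1.
v=3: a=3^-26·(≡2), b=3^-14·(≡2) mod 3; (2|3)=-1, (2|3)=-1; (−1)^{-26·-14·1}·(-1)^-14·(-1)^-26 = +1.
v=5: a=5^4·(≡1), b=5^3·(≡4) mod 5; (1|5)=+1, (4|5)=+1; (−1)^{4·3·2}·(+1)^3·(+1)^4 = +1.
v=7: a=7^6·(≡2), b=7^4·(≡6) mod 7; (2|7)=+1, (6|7)=-1; (−1)^{6·4·3}·(+1)^4·(-1)^6 = +1.
v=∞: 11 > 0 and 5 > 0  ⇒  (a,b)_∞ = +1.
v=53: a=53^4·(≡47), b=53^2·(≡39) mod 53; (47|53)=+1, (39|53)=-1; (−1)^{4·2·26}·(+1)^2·(-1)^4 = +1.
v=11: a=11^3·(≡5), b=11^2·(≡3) mod 11; (5|11)=+1, (3|11)=+1; (−1)^{3·2·5}·(+1)^2·(+1)^3 = +1.
v=19: a=19^-4·(≡11), b=19^-2·(≡17) mod 19; (11|19)=+1, (17|19)=+1; (−1)^{-4·-2·9}·(+1)^-2·(+1)^-4 = +1.
v=13: a=13^4·(≡7), b=13^2·(≡7) mod 13; (7|13)=-1, (7|13)=-1; (−1)^{4·2·6}·(-1)^2·(-1)^4 = +1.
Ram(a, b) = ∅: the form 11·x² + 5·y² − z² is isotropic over every ℚ_v, so by Hasse–Minkowski it is isotropic over ℚ.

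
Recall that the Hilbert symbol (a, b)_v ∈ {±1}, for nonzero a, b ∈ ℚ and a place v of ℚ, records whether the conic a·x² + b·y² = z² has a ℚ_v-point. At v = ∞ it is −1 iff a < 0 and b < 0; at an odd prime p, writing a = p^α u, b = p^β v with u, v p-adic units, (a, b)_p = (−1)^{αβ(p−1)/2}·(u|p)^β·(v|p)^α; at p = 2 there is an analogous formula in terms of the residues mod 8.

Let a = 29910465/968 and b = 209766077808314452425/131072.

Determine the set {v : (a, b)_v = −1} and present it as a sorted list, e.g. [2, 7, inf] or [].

Mod squares: a ≡ 4370, b ≡ 374946. Check v ∈ {∞, 2, 3, 5, 7, 11, 13, 19, 23}.
v=23: a=23^1·(≡6), b=23^3·(≡8) mod 23; (6|23)=+1, (8|23)=+1; (−1)^{1·3·11}·(+1)^3·(+1)^1 = -1.
v=19: a=19^1·(≡10), b=19^3·(≡15) mod 19; (10|19)=-1, (15|19)=-1; (−1)^{1·3·9}·(-1)^3·(-1)^1 = -1.
v=2: v_2(a)=-3, v_2(b)=-17; units ≡ 1, 1 (mod 8); ε·ε+αω+βω = 0·0+-3·0+-17·0 ≡ 0  ⇒  (a,b)_2 = +1.
v=13: a=13^2·(≡7), b=13^1·(≡8) mod 13; (7|13)=-1, (8|13)=-1; (−1)^{2·1·6}·(-1)^1·(-1)^2 = -1.
v=5: a=5^1·(≡1), b=5^2·(≡1) mod 5; (1|5)=+1, (1|5)=+1; (−1)^{1·2·2}·(+1)^2·(+1)^1 = +1.
v=11: a=11^-2·(≡3), b=11^1·(≡10) mod 11; (3|11)=+1, (10|11)=-1; (−1)^{-2·1·5}·(+1)^1·(-1)^-2 = +1.
v=∞: 4370 > 0 and 374946 > 0  ⇒  (a,b)_∞ = +1.
v=7: a=7^0·(≡2), b=7^2·(≡3) mod 7; (2|7)=+1, (3|7)=-1; (−1)^{0·2·3}·(+1)^2·(-1)^0 = +1.
v=3: a=3^4·(≡2), b=3^15·(≡2) mod 3; (2|3)=-1, (2|3)=-1; (−1)^{4·15·1}·(-1)^15·(-1)^4 = -1.
Ram(4370, 374946) = {3, 13, 19, 23}; no ℚ_3-point on the conic.

[3, 13, 19, 23]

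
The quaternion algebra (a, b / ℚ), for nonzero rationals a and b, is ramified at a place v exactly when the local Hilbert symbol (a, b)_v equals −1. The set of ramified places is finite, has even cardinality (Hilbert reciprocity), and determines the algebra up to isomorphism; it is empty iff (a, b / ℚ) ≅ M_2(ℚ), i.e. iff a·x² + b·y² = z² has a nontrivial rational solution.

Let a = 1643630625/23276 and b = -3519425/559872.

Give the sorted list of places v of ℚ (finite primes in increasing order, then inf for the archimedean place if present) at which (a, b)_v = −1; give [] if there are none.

(a, b) ≡ (19019, -51) mod (ℚ^×)²; places V = {2, 3, 5, 7, 11, 13, 17, 19, 23, ∞}.
(a,b)_∞: sgn(19019)=+, sgn(-51)=−, so +1.
(a,b)_11: α=-1, u≡8; β=0, v≡5 (mod 11); (8|11)=-1, (5|11)=+1; sign (−1)^0·-1^0·+1^-1 = +1.
(a,b)_2: α=-2, β=-8; u≡3, v≡5 (mod 8); ε(u)ε(v)=1·0, αω(v)=-2·1, βω(u)=-8·1; sum ≡ 0  ⇒  +1.
(a,b)_13: α=3, u≡11; β=2, v≡1 (mod 13); (11|13)=-1, (1|13)=+1; sign (−1)^0·-1^2·+1^3 = +1.
(a,b)_7: α=1, u≡1; β=2, v≡6 (mod 7); (1|7)=+1, (6|7)=-1; sign (−1)^0·+1^2·-1^1 = -1.
(a,b)_17: α=0, u≡8; β=1, v≡14 (mod 17); (8|17)=+1, (14|17)=-1; sign (−1)^0·+1^1·-1^0 = +1.
(a,b)_5: α=4, u≡4; β=2, v≡4 (mod 5); (4|5)=+1, (4|5)=+1; sign (−1)^0·+1^2·+1^4 = +1.
(a,b)_23: α=-2, u≡22; β=0, v≡2 (mod 23); (22|23)=-1, (2|23)=+1; sign (−1)^0·-1^0·+1^-2 = +1.
(a,b)_19: α=1, u≡8; β=0, v≡17 (mod 19); (8|19)=-1, (17|19)=+1; sign (−1)^0·-1^0·+1^1 = +1.
(a,b)_3: α=2, u≡2; β=-7, v≡1 (mod 3); (2|3)=-1, (1|3)=+1; sign (−1)^0·-1^-7·+1^2 = -1.
|Ram(19019, -51)| = 2, even; anisotropic at {3, 7}.

[3, 7]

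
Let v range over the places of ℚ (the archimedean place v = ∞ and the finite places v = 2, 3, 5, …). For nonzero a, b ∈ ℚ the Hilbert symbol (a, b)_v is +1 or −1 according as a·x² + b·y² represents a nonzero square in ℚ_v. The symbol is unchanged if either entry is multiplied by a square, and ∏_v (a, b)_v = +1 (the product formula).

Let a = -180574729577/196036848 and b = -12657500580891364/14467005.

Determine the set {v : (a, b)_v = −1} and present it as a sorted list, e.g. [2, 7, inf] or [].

Mod squares: a ≡ -51359, b ≡ -5. Check v ∈ {∞, 2, 3, 5, 7, 11, 17, 23, 29, 41}.
v=2: v_2(a)=-4, v_2(b)=2; units ≡ 1, 3 (mod 8); ε·ε+αω+βω = 0·1+-4·1+2·0 ≡ 0  ⇒  (a,b)_2 = +1.
v=3: a=3^-6·(≡1), b=3^-10·(≡1) mod 3; (1|3)=+1, (1|3)=+1; (−1)^{-6·-10·1}·(+1)^-10·(+1)^-6 = +1.
v=7: a=7^-5·(≡5), b=7^-2·(≡2) mod 7; (5|7)=-1, (2|7)=+1; (−1)^{-5·-2·3}·(-1)^-2·(+1)^-5 = +1.
v=17: a=17^0·(≡16), b=17^2·(≡14) mod 17; (16|17)=+1, (14|17)=-1; (−1)^{0·2·8}·(+1)^2·(-1)^0 = +1.
v=11: a=11^5·(≡2), b=11^4·(≡7) mod 11; (2|11)=-1, (7|11)=-1; (−1)^{5·4·5}·(-1)^4·(-1)^5 = -1.
v=23: a=23^1·(≡11), b=23^2·(≡13) mod 23; (11|23)=-1, (13|23)=+1; (−1)^{1·2·11}·(-1)^2·(+1)^1 = +1.
v=5: a=5^0·(≡1), b=5^-1·(≡1) mod 5; (1|5)=+1, (1|5)=+1; (−1)^{0·-1·2}·(+1)^-1·(+1)^0 = +1.
v=29: a=29^1·(≡10), b=29^2·(≡16) mod 29; (10|29)=-1, (16|29)=+1; (−1)^{1·2·14}·(-1)^2·(+1)^1 = +1.
v=41: a=41^2·(≡19), b=41^2·(≡2) mod 41; (19|41)=-1, (2|41)=+1; (−1)^{2·2·20}·(-1)^2·(+1)^2 = +1.
v=∞: -51359 < 0 and -5 < 0  ⇒  (a,b)_∞ = -1.
Ram(-51359, -5) = {11, ∞}; no ℚ_11-point on the conic.

[11, inf]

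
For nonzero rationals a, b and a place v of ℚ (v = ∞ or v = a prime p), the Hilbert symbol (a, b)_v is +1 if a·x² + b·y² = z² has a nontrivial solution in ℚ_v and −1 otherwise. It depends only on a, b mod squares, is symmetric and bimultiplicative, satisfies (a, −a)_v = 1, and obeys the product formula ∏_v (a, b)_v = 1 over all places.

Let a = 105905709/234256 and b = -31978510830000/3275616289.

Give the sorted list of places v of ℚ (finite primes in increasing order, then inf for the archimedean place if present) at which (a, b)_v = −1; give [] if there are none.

Mod squares: a ≡ 29, b ≡ -203. Check v ∈ {∞, 2, 3, 5, 7, 11, 13, 29, 43}.
v=3: a=3^2·(≡2), b=3^8·(≡1) mod 3; (2|3)=-1, (1|3)=+1; (−1)^{2·8·1}·(-1)^8·(+1)^2 = +1.
v=13: a=13^2·(≡1), b=13^0·(≡11) mod 13; (1|13)=+1, (11|13)=-1; (−1)^{2·0·6}·(+1)^0·(-1)^2 = +1.
v=7: a=7^4·(≡2), b=7^5·(≡6) mod 7; (2|7)=+1, (6|7)=-1; (−1)^{4·5·3}·(+1)^5·(-1)^4 = +1.
v=11: a=11^-4·(≡6), b=11^-6·(≡2) mod 11; (6|11)=-1, (2|11)=-1; (−1)^{-4·-6·5}·(-1)^-6·(-1)^-4 = +1.
v=43: a=43^0·(≡19), b=43^-2·(≡42) mod 43; (19|43)=-1, (42|43)=-1; (−1)^{0·-2·21}·(-1)^-2·(-1)^0 = +1.
v=2: v_2(a)=-4, v_2(b)=4; units ≡ 5, 5 (mod 8); ε·ε+αω+βω = 0·0+-4·1+4·1 ≡ 0  ⇒  (a,b)_2 = +1.
v=29: a=29^1·(≡13), b=29^1·(≡4) mod 29; (13|29)=+1, (4|29)=+1; (−1)^{1·1·14}·(+1)^1·(+1)^1 = +1.
v=5: a=5^0·(≡4), b=5^4·(≡3) mod 5; (4|5)=+1, (3|5)=-1; (−1)^{0·4·2}·(+1)^4·(-1)^0 = +1.
v=∞: 29 > 0 and -203 < 0  ⇒  (a,b)_∞ = +1.
Ram(a, b) = ∅: the form 29·x² + -203·y² − z² is isotropic over every ℚ_v, so by Hasse–Minkowski it is isotropic over ℚ.

[]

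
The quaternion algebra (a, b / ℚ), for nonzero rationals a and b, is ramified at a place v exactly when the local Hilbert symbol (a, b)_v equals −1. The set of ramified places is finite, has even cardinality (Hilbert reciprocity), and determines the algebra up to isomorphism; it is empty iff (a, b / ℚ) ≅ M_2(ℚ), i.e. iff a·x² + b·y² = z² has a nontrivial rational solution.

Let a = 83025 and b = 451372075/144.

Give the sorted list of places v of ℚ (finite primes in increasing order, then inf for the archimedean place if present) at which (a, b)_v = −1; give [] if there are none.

(a, b) ≡ (41, 368467) mod (ℚ^×)²; places V = {2, 3, 5, 7, 11, 19, 41, 43, ∞}.
(a,b)_∞: sgn(41)=+, sgn(368467)=+, so +1.
(a,b)_3: α=4, u≡2; β=-2, v≡1 (mod 3); (2|3)=-1, (1|3)=+1; sign (−1)^0·-1^-2·+1^4 = +1.
(a,b)_43: α=0, u≡35; β=1, v≡34 (mod 43); (35|43)=+1, (34|43)=-1; sign (−1)^0·+1^1·-1^0 = +1.
(a,b)_41: α=1, u≡16; β=1, v≡2 (mod 41); (16|41)=+1, (2|41)=+1; sign (−1)^0·+1^1·+1^1 = +1.
(a,b)_19: α=0, u≡14; β=1, v≡2 (mod 19); (14|19)=-1, (2|19)=-1; sign (−1)^0·-1^1·-1^0 = -1.
(a,b)_2: α=0, β=-4; u≡1, v≡3 (mod 8); ε(u)ε(v)=0·1, αω(v)=0·1, βω(u)=-4·0; sum ≡ 0  ⇒  +1.
(a,b)_7: α=0, u≡5; β=2, v≡1 (mod 7); (5|7)=-1, (1|7)=+1; sign (−1)^0·-1^2·+1^0 = +1.
(a,b)_11: α=0, u≡8; β=1, v≡8 (mod 11); (8|11)=-1, (8|11)=-1; sign (−1)^0·-1^1·-1^0 = -1.
(a,b)_5: α=2, u≡1; β=2, v≡2 (mod 5); (1|5)=+1, (2|5)=-1; sign (−1)^0·+1^2·-1^2 = +1.
Ram(41, 368467) = {11, 19}; no ℚ_11-point on the conic.

[11, 19]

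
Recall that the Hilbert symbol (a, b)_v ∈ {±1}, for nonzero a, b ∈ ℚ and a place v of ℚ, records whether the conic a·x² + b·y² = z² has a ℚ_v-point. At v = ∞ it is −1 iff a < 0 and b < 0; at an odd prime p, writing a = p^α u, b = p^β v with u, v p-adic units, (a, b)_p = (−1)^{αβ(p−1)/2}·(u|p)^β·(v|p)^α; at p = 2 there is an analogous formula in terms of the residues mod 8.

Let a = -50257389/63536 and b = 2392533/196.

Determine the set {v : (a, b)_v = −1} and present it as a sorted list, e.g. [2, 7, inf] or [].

(a, b) ≡ (-231, 13) mod (ℚ^×)²; places V = {2, 3, 7, 11, 13, 17, 19, ∞}.
(a,b)_13: α=2, u≡4; β=3, v≡10 (mod 13); (4|13)=+1, (10|13)=+1; sign (−1)^0·+1^3·+1^2 = +1.
(a,b)_2: α=-4, β=-2; u≡1, v≡5 (mod 8); ε(u)ε(v)=0·0, αω(v)=-4·1, βω(u)=-2·0; sum ≡ 0  ⇒  +1.
(a,b)_19: α=-2, u≡1; β=0, v≡12 (mod 19); (1|19)=+1, (12|19)=-1; sign (−1)^0·+1^0·-1^-2 = +1.
(a,b)_∞: sgn(-231)=−, sgn(13)=+, so +1.
(a,b)_3: α=1, u≡1; β=2, v≡1 (mod 3); (1|3)=+1, (1|3)=+1; sign (−1)^0·+1^2·+1^1 = +1.
(a,b)_11: α=-1, u≡5; β=2, v≡8 (mod 11); (5|11)=+1, (8|11)=-1; sign (−1)^0·+1^2·-1^-1 = -1.
(a,b)_17: α=2, u≡11; β=0, v≡8 (mod 17); (11|17)=-1, (8|17)=+1; sign (−1)^0·-1^0·+1^2 = +1.
(a,b)_7: α=3, u≡2; β=-2, v≡6 (mod 7); (2|7)=+1, (6|7)=-1; sign (−1)^0·+1^-2·-1^3 = -1.
|Ram(-231, 13)| = 2, even; anisotropic at {7, 11}.

[7, 11]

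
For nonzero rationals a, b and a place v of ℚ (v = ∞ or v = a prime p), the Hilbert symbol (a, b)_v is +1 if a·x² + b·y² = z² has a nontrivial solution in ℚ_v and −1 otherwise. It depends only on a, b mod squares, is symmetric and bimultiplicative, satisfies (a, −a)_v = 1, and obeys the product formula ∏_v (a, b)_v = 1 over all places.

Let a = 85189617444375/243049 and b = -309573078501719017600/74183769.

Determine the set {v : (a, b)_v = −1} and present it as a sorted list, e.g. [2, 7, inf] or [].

(a, b) ≡ (31, -1426) mod (ℚ^×)²; places V = {2, 3, 5, 11, 17, 23, 29, 31, ∞}.
(a,b)_17: α=-2, u≡11; β=2, v≡9 (mod 17); (11|17)=-1, (9|17)=+1; sign (−1)^0·-1^2·+1^-2 = +1.
(a,b)_29: α=-2, u≡21; β=-2, v≡9 (mod 29); (21|29)=-1, (9|29)=+1; sign (−1)^0·-1^-2·+1^-2 = +1.
(a,b)_31: α=5, u≡10; β=7, v≡20 (mod 31); (10|31)=+1, (20|31)=+1; sign (−1)^1·+1^7·+1^5 = -1.
(a,b)_23: α=2, u≡3; β=3, v≡14 (mod 23); (3|23)=+1, (14|23)=-1; sign (−1)^0·+1^3·-1^2 = +1.
(a,b)_3: α=2, u≡1; β=-6, v≡2 (mod 3); (1|3)=+1, (2|3)=-1; sign (−1)^0·+1^-6·-1^2 = +1.
(a,b)_11: α=0, u≡1; β=-2, v≡3 (mod 11); (1|11)=+1, (3|11)=+1; sign (−1)^0·+1^-2·+1^0 = +1.
(a,b)_∞: sgn(31)=+, sgn(-1426)=−, so +1.
(a,b)_5: α=4, u≡4; β=2, v≡4 (mod 5); (4|5)=+1, (4|5)=+1; sign (−1)^0·+1^2·+1^4 = +1.
(a,b)_2: α=0, β=7; u≡7, v≡7 (mod 8); ε(u)ε(v)=1·1, αω(v)=0·0, βω(u)=7·0; sum ≡ 1  ⇒  -1.
Ram(31, -1426) = {2, 31}; no ℚ_2-point on the conic.

[2, 31]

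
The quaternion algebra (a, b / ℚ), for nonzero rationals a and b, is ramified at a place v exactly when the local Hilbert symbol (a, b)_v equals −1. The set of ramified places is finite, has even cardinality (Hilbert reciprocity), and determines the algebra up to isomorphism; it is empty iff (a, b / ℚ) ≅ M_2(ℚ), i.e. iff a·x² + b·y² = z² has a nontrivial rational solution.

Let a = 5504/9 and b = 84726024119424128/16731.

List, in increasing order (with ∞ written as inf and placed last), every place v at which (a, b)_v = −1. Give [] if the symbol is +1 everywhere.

[2, 19, 31, 43]

Mod squares: a ≡ 86, b ≡ 3900358. Check v ∈ {∞, 2, 3, 7, 11, 13, 19, 29, 31, 43}.
v=3: a=3^-2·(≡2), b=3^-2·(≡1) mod 3; (2|3)=-1, (1|3)=+1; (−1)^{-2·-2·1}·(-1)^-2·(+1)^-2 = +1.
v=19: a=19^0·(≡12), b=19^1·(≡6) mod 19; (12|19)=-1, (6|19)=+1; (−1)^{0·1·9}·(-1)^1·(+1)^0 = -1.
v=∞: 86 > 0 and 3900358 > 0  ⇒  (a,b)_∞ = +1.
v=2: v_2(a)=7, v_2(b)=7; units ≡ 3, 3 (mod 8); ε·ε+αω+βω = 1·1+7·1+7·1 ≡ 1  ⇒  (a,b)_2 = -1.
v=31: a=31^0·(≡26), b=31^1·(≡25) mod 31; (26|31)=-1, (25|31)=+1; (−1)^{0·1·15}·(-1)^1·(+1)^0 = -1.
v=29: a=29^0·(≡9), b=29^2·(≡21) mod 29; (9|29)=+1, (21|29)=-1; (−1)^{0·2·14}·(+1)^2·(-1)^0 = +1.
v=11: a=11^0·(≡9), b=11^-1·(≡4) mod 11; (9|11)=+1, (4|11)=+1; (−1)^{0·-1·5}·(+1)^-1·(+1)^0 = +1.
v=7: a=7^0·(≡1), b=7^5·(≡2) mod 7; (1|7)=+1, (2|7)=+1; (−1)^{0·5·3}·(+1)^5·(+1)^0 = +1.
v=43: a=43^1·(≡19), b=43^3·(≡5) mod 43; (19|43)=-1, (5|43)=-1; (−1)^{1·3·21}·(-1)^3·(-1)^1 = -1.
v=13: a=13^0·(≡2), b=13^-2·(≡8) mod 13; (2|13)=-1, (8|13)=-1; (−1)^{0·-2·6}·(-1)^-2·(-1)^0 = +1.
|Ram(86, 3900358)| = 4, even; anisotropic at {2, 19, 31, 43}.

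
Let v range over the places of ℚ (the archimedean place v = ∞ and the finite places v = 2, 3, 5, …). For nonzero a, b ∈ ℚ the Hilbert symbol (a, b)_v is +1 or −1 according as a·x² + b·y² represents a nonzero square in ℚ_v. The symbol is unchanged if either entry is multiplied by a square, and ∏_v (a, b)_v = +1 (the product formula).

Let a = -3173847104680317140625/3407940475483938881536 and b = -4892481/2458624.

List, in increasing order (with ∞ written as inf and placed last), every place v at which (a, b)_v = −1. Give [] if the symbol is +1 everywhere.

(a, b) ≡ (-3553, -209) mod (ℚ^×)²; places V = {2, 3, 5, 7, 11, 17, 19, 53, ∞}.
(a,b)_11: α=1, u≡2; β=1, v≡1 (mod 11); (2|11)=-1, (1|11)=+1; sign (−1)^1·-1^1·+1^1 = +1.
(a,b)_2: α=-32, β=-10; u≡7, v≡7 (mod 8); ε(u)ε(v)=1·1, αω(v)=-32·0, βω(u)=-10·0; sum ≡ 1  ⇒  -1.
(a,b)_5: α=6, u≡3; β=0, v≡1 (mod 5); (3|5)=-1, (1|5)=+1; sign (−1)^0·-1^0·+1^6 = +1.
(a,b)_3: α=8, u≡2; β=4, v≡1 (mod 3); (2|3)=-1, (1|3)=+1; sign (−1)^0·-1^4·+1^8 = +1.
(a,b)_7: α=-10, u≡3; β=-4, v≡4 (mod 7); (3|7)=-1, (4|7)=+1; sign (−1)^0·-1^-4·+1^-10 = +1.
(a,b)_17: α=7, u≡5; β=2, v≡14 (mod 17); (5|17)=-1, (14|17)=-1; sign (−1)^0·-1^2·-1^7 = -1.
(a,b)_∞: sgn(-3553)=−, sgn(-209)=−, so -1.
(a,b)_53: α=-2, u≡50; β=0, v≡23 (mod 53); (50|53)=-1, (23|53)=-1; sign (−1)^0·-1^0·-1^-2 = +1.
(a,b)_19: α=3, u≡12; β=1, v≡13 (mod 19); (12|19)=-1, (13|19)=-1; sign (−1)^1·-1^1·-1^3 = -1.
(-3553, -209 / ℚ) ramifies at {2, 17, 19, ∞}: a division algebra.

[2, 17, 19, inf]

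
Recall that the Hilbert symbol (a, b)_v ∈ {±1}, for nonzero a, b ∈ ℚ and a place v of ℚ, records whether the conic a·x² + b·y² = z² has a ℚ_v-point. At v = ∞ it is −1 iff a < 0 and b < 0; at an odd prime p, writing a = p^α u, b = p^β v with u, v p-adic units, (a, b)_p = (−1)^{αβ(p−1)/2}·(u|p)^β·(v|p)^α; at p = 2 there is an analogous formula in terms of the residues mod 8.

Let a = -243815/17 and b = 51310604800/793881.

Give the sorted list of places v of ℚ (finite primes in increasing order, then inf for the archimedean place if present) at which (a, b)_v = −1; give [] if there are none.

(a, b) ≡ (-34255, 163618) mod (ℚ^×)²; places V = {2, 3, 5, 7, 11, 13, 17, 29, 31, ∞}.
(a,b)_2: α=0, β=9; u≡1, v≡1 (mod 8); ε(u)ε(v)=0·0, αω(v)=0·0, βω(u)=9·0; sum ≡ 0  ⇒  +1.
(a,b)_5: α=1, u≡1; β=2, v≡2 (mod 5); (1|5)=+1, (2|5)=-1; sign (−1)^0·+1^2·-1^1 = -1.
(a,b)_7: α=0, u≡3; β=3, v≡4 (mod 7); (3|7)=-1, (4|7)=+1; sign (−1)^0·-1^3·+1^0 = -1.
(a,b)_13: α=1, u≡1; β=1, v≡8 (mod 13); (1|13)=+1, (8|13)=-1; sign (−1)^0·+1^1·-1^1 = -1.
(a,b)_∞: sgn(-34255)=−, sgn(163618)=+, so +1.
(a,b)_31: α=1, u≡6; β=1, v≡16 (mod 31); (6|31)=-1, (16|31)=+1; sign (−1)^1·-1^1·+1^1 = +1.
(a,b)_17: α=-1, u≡16; β=0, v≡12 (mod 17); (16|17)=+1, (12|17)=-1; sign (−1)^0·+1^0·-1^-1 = -1.
(a,b)_11: α=2, u≡7; β=-2, v≡3 (mod 11); (7|11)=-1, (3|11)=+1; sign (−1)^0·-1^-2·+1^2 = +1.
(a,b)_3: α=0, u≡2; β=-8, v≡1 (mod 3); (2|3)=-1, (1|3)=+1; sign (−1)^0·-1^-8·+1^0 = +1.
(a,b)_29: α=0, u≡1; β=1, v≡13 (mod 29); (1|29)=+1, (13|29)=+1; sign (−1)^0·+1^1·+1^0 = +1.
Ram(-34255, 163618) = {5, 7, 13, 17}; no ℚ_5-point on the conic.

[5, 7, 13, 17]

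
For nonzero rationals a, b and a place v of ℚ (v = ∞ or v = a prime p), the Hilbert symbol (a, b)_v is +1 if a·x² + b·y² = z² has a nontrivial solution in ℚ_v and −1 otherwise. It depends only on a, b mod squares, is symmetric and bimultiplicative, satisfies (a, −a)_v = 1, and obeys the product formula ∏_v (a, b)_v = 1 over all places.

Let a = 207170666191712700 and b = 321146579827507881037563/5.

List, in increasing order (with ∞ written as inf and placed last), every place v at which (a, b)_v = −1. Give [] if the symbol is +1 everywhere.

Mod squares: a ≡ 23, b ≡ 76415. Check v ∈ {∞, 2, 3, 5, 7, 17, 23, 29, 31}.
v=3: a=3^6·(≡2), b=3^8·(≡2) mod 3; (2|3)=-1, (2|3)=-1; (−1)^{6·8·1}·(-1)^8·(-1)^6 = +1.
v=29: a=29^2·(≡7), b=29^3·(≡23) mod 29; (7|29)=+1, (23|29)=+1; (−1)^{2·3·14}·(+1)^3·(+1)^2 = +1.
v=∞: 23 > 0 and 76415 > 0  ⇒  (a,b)_∞ = +1.
v=31: a=31^2·(≡23), b=31^3·(≡5) mod 31; (23|31)=-1, (5|31)=+1; (−1)^{2·3·15}·(-1)^3·(+1)^2 = -1.
v=17: a=17^2·(≡5), b=17^3·(≡11) mod 17; (5|17)=-1, (11|17)=-1; (−1)^{2·3·8}·(-1)^3·(-1)^2 = -1.
v=5: a=5^2·(≡3), b=5^-1·(≡3) mod 5; (3|5)=-1, (3|5)=-1; (−1)^{2·-1·2}·(-1)^-1·(-1)^2 = -1.
v=2: v_2(a)=2, v_2(b)=0; units ≡ 7, 7 (mod 8); ε·ε+αω+βω = 1·1+2·0+0·0 ≡ 1  ⇒  (a,b)_2 = -1.
v=7: a=7^0·(≡1), b=7^2·(≡5) mod 7; (1|7)=+1, (5|7)=-1; (−1)^{0·2·3}·(+1)^2·(-1)^0 = +1.
v=23: a=23^3·(≡9), b=23^4·(≡3) mod 23; (9|23)=+1, (3|23)=+1; (−1)^{3·4·11}·(+1)^4·(+1)^3 = +1.
(23, 76415 / ℚ) ramifies at {2, 5, 17, 31}: a division algebra.

[2, 5, 17, 31]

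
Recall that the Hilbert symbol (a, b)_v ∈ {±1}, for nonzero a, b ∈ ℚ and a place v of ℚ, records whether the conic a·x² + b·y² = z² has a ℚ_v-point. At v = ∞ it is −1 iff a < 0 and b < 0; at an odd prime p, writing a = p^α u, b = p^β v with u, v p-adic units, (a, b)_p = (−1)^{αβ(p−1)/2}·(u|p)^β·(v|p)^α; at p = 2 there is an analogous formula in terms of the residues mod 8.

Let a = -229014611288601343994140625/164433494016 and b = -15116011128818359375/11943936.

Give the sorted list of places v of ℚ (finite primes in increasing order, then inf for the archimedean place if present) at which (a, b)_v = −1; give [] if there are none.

(a, b) ≡ (-37145, -24871) mod (ℚ^×)²; places V = {2, 3, 5, 7, 11, 13, 17, 19, 23, ∞}.
(a,b)_11: α=-2, u≡10; β=1, v≡5 (mod 11); (10|11)=-1, (5|11)=+1; sign (−1)^0·-1^1·+1^-2 = -1.
(a,b)_5: α=13, u≡4; β=10, v≡4 (mod 5); (4|5)=+1, (4|5)=+1; sign (−1)^0·+1^10·+1^13 = +1.
(a,b)_7: α=10, u≡2; β=7, v≡6 (mod 7); (2|7)=+1, (6|7)=-1; sign (−1)^0·+1^7·-1^10 = +1.
(a,b)_2: α=-24, β=-14; u≡7, v≡1 (mod 8); ε(u)ε(v)=1·0, αω(v)=-24·0, βω(u)=-14·0; sum ≡ 0  ⇒  +1.
(a,b)_17: α=1, u≡16; β=1, v≡1 (mod 17); (16|17)=+1, (1|17)=+1; sign (−1)^0·+1^1·+1^1 = +1.
(a,b)_13: α=2, u≡1; β=0, v≡2 (mod 13); (1|13)=+1, (2|13)=-1; sign (−1)^0·+1^0·-1^2 = +1.
(a,b)_23: α=3, u≡2; β=2, v≡15 (mod 23); (2|23)=+1, (15|23)=-1; sign (−1)^0·+1^2·-1^3 = -1.
(a,b)_∞: sgn(-37145)=−, sgn(-24871)=−, so -1.
(a,b)_3: α=-4, u≡1; β=-6, v≡2 (mod 3); (1|3)=+1, (2|3)=-1; sign (−1)^0·+1^-6·-1^-4 = +1.
(a,b)_19: α=1, u≡13; β=1, v≡2 (mod 19); (13|19)=-1, (2|19)=-1; sign (−1)^1·-1^1·-1^1 = -1.
|Ram(-37145, -24871)| = 4, even; anisotropic at {11, 19, 23, ∞}.

[11, 19, 23, inf]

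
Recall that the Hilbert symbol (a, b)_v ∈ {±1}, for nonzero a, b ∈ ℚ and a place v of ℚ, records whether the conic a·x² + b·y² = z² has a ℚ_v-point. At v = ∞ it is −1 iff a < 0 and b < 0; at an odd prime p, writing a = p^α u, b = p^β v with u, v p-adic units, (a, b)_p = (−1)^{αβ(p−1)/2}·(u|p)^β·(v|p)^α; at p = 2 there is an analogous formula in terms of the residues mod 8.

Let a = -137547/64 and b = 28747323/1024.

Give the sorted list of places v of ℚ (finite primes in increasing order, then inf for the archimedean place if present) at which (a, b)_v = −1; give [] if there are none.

(a, b) ≡ (-15283, 3194147) mod (ℚ^×)²; places V = {2, 3, 11, 17, 19, 29, 31, ∞}.
(a,b)_3: α=2, u≡2; β=2, v≡2 (mod 3); (2|3)=-1, (2|3)=-1; sign (−1)^0·-1^2·-1^2 = +1.
(a,b)_31: α=1, u≡29; β=1, v≡30 (mod 31); (29|31)=-1, (30|31)=-1; sign (−1)^1·-1^1·-1^1 = -1.
(a,b)_17: α=1, u≡4; β=1, v≡3 (mod 17); (4|17)=+1, (3|17)=-1; sign (−1)^0·+1^1·-1^1 = -1.
(a,b)_∞: sgn(-15283)=−, sgn(3194147)=+, so +1.
(a,b)_11: α=0, u≡7; β=1, v≡2 (mod 11); (7|11)=-1, (2|11)=-1; sign (−1)^0·-1^1·-1^0 = -1.
(a,b)_19: α=0, u≡10; β=1, v≡5 (mod 19); (10|19)=-1, (5|19)=+1; sign (−1)^0·-1^1·+1^0 = -1.
(a,b)_2: α=-6, β=-10; u≡5, v≡3 (mod 8); ε(u)ε(v)=0·1, αω(v)=-6·1, βω(u)=-10·1; sum ≡ 0  ⇒  +1.
(a,b)_29: α=1, u≡7; β=1, v≡1 (mod 29); (7|29)=+1, (1|29)=+1; sign (−1)^0·+1^1·+1^1 = +1.
|Ram(-15283, 3194147)| = 4, even; anisotropic at {11, 17, 19, 31}.

[11, 17, 19, 31]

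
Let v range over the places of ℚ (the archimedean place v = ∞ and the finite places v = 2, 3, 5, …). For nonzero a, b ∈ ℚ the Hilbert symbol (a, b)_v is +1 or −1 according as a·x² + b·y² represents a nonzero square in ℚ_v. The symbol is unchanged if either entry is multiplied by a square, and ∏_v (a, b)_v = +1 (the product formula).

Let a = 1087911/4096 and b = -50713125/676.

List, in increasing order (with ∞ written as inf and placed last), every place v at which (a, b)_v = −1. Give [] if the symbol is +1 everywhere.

(a, b) ≡ (111, -81141) mod (ℚ^×)²; places V = {2, 3, 5, 11, 13, 17, 37, 43, ∞}.
(a,b)_11: α=2, u≡1; β=0, v≡2 (mod 11); (1|11)=+1, (2|11)=-1; sign (−1)^0·+1^0·-1^2 = +1.
(a,b)_37: α=1, u≡28; β=1, v≡4 (mod 37); (28|37)=+1, (4|37)=+1; sign (−1)^0·+1^1·+1^1 = +1.
(a,b)_3: α=5, u≡1; β=1, v≡1 (mod 3); (1|3)=+1, (1|3)=+1; sign (−1)^1·+1^1·+1^5 = -1.
(a,b)_∞: sgn(111)=+, sgn(-81141)=−, so +1.
(a,b)_13: α=0, u≡6; β=-2, v≡11 (mod 13); (6|13)=-1, (11|13)=-1; sign (−1)^0·-1^-2·-1^0 = +1.
(a,b)_5: α=0, u≡1; β=4, v≡4 (mod 5); (1|5)=+1, (4|5)=+1; sign (−1)^0·+1^4·+1^0 = +1.
(a,b)_43: α=0, u≡1; β=1, v≡37 (mod 43); (1|43)=+1, (37|43)=-1; sign (−1)^0·+1^1·-1^0 = +1.
(a,b)_17: α=0, u≡4; β=1, v≡4 (mod 17); (4|17)=+1, (4|17)=+1; sign (−1)^0·+1^1·+1^0 = +1.
(a,b)_2: α=-12, β=-2; u≡7, v≡3 (mod 8); ε(u)ε(v)=1·1, αω(v)=-12·1, βω(u)=-2·0; sum ≡ 1  ⇒  -1.
(111, -81141 / ℚ) ramifies at {2, 3}: a division algebra.

[2, 3]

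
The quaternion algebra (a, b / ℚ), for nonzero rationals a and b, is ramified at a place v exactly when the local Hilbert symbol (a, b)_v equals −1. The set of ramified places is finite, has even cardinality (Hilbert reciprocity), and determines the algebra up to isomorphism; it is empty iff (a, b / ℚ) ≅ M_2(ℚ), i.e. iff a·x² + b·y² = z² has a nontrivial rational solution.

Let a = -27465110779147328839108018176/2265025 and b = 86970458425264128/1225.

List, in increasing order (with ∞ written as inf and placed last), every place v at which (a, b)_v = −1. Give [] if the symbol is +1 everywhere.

[19, 31]

Mod squares: a ≡ -130169, b ≡ 201058. Check v ∈ {∞, 2, 3, 5, 7, 11, 13, 17, 19, 31, 37, 43}.
v=43: a=43^-2·(≡36), b=43^0·(≡12) mod 43; (36|43)=+1, (12|43)=-1; (−1)^{-2·0·21}·(+1)^0·(-1)^-2 = +1.
v=31: a=31^3·(≡11), b=31^2·(≡21) mod 31; (11|31)=-1, (21|31)=-1; (−1)^{3·2·15}·(-1)^2·(-1)^3 = -1.
v=2: v_2(a)=14, v_2(b)=11; units ≡ 7, 1 (mod 8); ε·ε+αω+βω = 1·0+14·0+11·0 ≡ 0  ⇒  (a,b)_2 = +1.
v=13: a=13^5·(≡1), b=13^3·(≡9) mod 13; (1|13)=+1, (9|13)=+1; (−1)^{5·3·6}·(+1)^3·(+1)^5 = +1.
v=19: a=19^1·(≡8), b=19^1·(≡14) mod 19; (8|19)=-1, (14|19)=-1; (−1)^{1·1·9}·(-1)^1·(-1)^1 = -1.
v=7: a=7^-2·(≡5), b=7^-2·(≡2) mod 7; (5|7)=-1, (2|7)=+1; (−1)^{-2·-2·3}·(-1)^-2·(+1)^-2 = +1.
v=17: a=17^3·(≡11), b=17^2·(≡1) mod 17; (11|17)=-1, (1|17)=+1; (−1)^{3·2·8}·(-1)^2·(+1)^3 = +1.
v=∞: -130169 < 0 and 201058 > 0  ⇒  (a,b)_∞ = +1.
v=37: a=37^2·(≡30), b=37^1·(≡13) mod 37; (30|37)=+1, (13|37)=-1; (−1)^{2·1·18}·(+1)^1·(-1)^2 = +1.
v=5: a=5^-2·(≡4), b=5^-2·(≡2) mod 5; (4|5)=+1, (2|5)=-1; (−1)^{-2·-2·2}·(+1)^-2·(-1)^-2 = +1.
v=3: a=3^4·(≡1), b=3^2·(≡1) mod 3; (1|3)=+1, (1|3)=+1; (−1)^{4·2·1}·(+1)^2·(+1)^4 = +1.
v=11: a=11^4·(≡9), b=11^1·(≡8) mod 11; (9|11)=+1, (8|11)=-1; (−1)^{4·1·5}·(+1)^1·(-1)^4 = +1.
|Ram(-130169, 201058)| = 2, even; anisotropic at {19, 31}.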